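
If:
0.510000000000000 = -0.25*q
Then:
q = -2.04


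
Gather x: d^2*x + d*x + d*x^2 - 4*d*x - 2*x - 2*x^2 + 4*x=x^2*(d - 2) + x*(d^2 - 3*d + 2)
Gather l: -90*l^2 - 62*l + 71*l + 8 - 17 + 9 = -90*l^2 + 9*l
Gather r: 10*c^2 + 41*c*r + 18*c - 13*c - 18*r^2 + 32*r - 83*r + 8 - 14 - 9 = 10*c^2 + 5*c - 18*r^2 + r*(41*c - 51) - 15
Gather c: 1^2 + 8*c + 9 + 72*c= 80*c + 10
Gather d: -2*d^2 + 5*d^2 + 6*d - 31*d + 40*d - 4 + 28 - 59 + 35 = 3*d^2 + 15*d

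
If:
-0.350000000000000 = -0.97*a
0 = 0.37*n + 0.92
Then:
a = 0.36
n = -2.49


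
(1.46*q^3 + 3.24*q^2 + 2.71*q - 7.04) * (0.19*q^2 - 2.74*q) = 0.2774*q^5 - 3.3848*q^4 - 8.3627*q^3 - 8.763*q^2 + 19.2896*q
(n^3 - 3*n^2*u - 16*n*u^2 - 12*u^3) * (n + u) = n^4 - 2*n^3*u - 19*n^2*u^2 - 28*n*u^3 - 12*u^4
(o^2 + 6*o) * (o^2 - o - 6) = o^4 + 5*o^3 - 12*o^2 - 36*o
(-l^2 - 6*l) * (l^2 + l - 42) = -l^4 - 7*l^3 + 36*l^2 + 252*l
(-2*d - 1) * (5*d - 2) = -10*d^2 - d + 2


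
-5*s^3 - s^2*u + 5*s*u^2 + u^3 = (-s + u)*(s + u)*(5*s + u)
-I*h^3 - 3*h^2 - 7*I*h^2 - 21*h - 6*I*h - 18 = (h + 6)*(h - 3*I)*(-I*h - I)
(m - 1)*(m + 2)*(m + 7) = m^3 + 8*m^2 + 5*m - 14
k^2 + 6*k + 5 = (k + 1)*(k + 5)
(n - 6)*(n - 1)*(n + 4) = n^3 - 3*n^2 - 22*n + 24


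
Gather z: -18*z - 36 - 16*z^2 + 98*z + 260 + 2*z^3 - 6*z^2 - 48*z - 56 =2*z^3 - 22*z^2 + 32*z + 168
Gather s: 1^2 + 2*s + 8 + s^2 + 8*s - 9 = s^2 + 10*s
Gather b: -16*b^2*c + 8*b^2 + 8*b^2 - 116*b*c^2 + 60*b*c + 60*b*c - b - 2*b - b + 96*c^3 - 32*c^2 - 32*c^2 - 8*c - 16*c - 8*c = b^2*(16 - 16*c) + b*(-116*c^2 + 120*c - 4) + 96*c^3 - 64*c^2 - 32*c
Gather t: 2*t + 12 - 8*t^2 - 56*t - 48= -8*t^2 - 54*t - 36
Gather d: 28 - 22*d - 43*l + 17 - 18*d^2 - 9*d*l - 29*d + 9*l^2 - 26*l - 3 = -18*d^2 + d*(-9*l - 51) + 9*l^2 - 69*l + 42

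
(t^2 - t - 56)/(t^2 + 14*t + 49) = (t - 8)/(t + 7)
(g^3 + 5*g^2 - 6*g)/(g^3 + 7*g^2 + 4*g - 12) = g/(g + 2)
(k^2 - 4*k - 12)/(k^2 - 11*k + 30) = (k + 2)/(k - 5)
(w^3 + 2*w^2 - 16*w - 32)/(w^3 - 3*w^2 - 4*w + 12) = (w^2 - 16)/(w^2 - 5*w + 6)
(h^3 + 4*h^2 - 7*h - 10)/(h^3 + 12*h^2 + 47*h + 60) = (h^2 - h - 2)/(h^2 + 7*h + 12)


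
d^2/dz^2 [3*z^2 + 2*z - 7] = 6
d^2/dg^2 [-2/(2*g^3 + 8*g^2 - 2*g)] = 2*(g*(3*g + 4)*(g^2 + 4*g - 1) - (3*g^2 + 8*g - 1)^2)/(g^3*(g^2 + 4*g - 1)^3)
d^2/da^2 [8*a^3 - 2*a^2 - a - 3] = 48*a - 4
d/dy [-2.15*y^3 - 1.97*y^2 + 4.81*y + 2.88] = -6.45*y^2 - 3.94*y + 4.81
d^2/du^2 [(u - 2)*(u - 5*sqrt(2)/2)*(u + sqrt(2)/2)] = 6*u - 4*sqrt(2) - 4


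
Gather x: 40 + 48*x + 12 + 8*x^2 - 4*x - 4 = 8*x^2 + 44*x + 48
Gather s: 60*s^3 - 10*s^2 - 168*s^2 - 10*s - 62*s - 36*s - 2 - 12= 60*s^3 - 178*s^2 - 108*s - 14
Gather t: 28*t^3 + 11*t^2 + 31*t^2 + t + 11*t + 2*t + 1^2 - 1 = 28*t^3 + 42*t^2 + 14*t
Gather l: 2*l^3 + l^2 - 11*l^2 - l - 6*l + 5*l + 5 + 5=2*l^3 - 10*l^2 - 2*l + 10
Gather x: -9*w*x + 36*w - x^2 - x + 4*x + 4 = 36*w - x^2 + x*(3 - 9*w) + 4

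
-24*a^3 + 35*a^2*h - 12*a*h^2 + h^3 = (-8*a + h)*(-3*a + h)*(-a + h)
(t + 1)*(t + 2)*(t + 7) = t^3 + 10*t^2 + 23*t + 14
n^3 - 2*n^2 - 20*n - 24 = (n - 6)*(n + 2)^2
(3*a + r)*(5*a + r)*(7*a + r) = 105*a^3 + 71*a^2*r + 15*a*r^2 + r^3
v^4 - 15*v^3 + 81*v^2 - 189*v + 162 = (v - 6)*(v - 3)^3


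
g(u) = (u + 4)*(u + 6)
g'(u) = 2*u + 10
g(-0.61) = 18.27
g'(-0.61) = 8.78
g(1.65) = 43.22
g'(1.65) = 13.30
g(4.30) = 85.49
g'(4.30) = 18.60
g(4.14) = 82.54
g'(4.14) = 18.28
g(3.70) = 74.69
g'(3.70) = 17.40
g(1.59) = 42.43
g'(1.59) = 13.18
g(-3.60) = 0.96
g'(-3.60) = 2.80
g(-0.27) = 21.37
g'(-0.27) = 9.46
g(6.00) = 120.00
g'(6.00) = 22.00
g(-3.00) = 3.00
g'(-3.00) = 4.00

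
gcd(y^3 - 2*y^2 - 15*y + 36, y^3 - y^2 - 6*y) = y - 3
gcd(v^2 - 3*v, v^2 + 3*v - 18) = v - 3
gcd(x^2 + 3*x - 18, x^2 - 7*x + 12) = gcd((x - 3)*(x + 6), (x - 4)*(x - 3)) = x - 3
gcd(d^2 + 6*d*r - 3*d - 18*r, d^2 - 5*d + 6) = d - 3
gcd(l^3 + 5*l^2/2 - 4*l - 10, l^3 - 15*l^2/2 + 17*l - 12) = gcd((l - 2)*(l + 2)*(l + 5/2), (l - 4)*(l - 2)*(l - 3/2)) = l - 2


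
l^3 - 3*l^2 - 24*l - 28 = (l - 7)*(l + 2)^2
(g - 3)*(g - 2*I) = g^2 - 3*g - 2*I*g + 6*I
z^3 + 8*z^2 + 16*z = z*(z + 4)^2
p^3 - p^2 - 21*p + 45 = (p - 3)^2*(p + 5)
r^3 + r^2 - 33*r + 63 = (r - 3)^2*(r + 7)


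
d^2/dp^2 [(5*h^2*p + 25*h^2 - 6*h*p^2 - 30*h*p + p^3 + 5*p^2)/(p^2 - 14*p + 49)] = 2*(5*h^2*p + 145*h^2 - 114*h*p - 714*h + 217*p + 245)/(p^4 - 28*p^3 + 294*p^2 - 1372*p + 2401)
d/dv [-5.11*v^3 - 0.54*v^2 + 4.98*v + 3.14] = -15.33*v^2 - 1.08*v + 4.98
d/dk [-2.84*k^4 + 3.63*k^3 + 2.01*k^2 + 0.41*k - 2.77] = -11.36*k^3 + 10.89*k^2 + 4.02*k + 0.41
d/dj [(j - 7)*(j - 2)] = 2*j - 9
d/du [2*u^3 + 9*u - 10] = 6*u^2 + 9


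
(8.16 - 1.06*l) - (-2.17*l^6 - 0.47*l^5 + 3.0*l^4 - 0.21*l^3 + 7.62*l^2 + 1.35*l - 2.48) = 2.17*l^6 + 0.47*l^5 - 3.0*l^4 + 0.21*l^3 - 7.62*l^2 - 2.41*l + 10.64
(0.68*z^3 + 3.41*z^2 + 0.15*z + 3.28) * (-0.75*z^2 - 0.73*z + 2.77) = -0.51*z^5 - 3.0539*z^4 - 0.7182*z^3 + 6.8762*z^2 - 1.9789*z + 9.0856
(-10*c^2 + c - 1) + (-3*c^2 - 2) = -13*c^2 + c - 3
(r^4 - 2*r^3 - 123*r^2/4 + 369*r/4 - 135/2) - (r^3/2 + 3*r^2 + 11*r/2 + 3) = r^4 - 5*r^3/2 - 135*r^2/4 + 347*r/4 - 141/2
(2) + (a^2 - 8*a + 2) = a^2 - 8*a + 4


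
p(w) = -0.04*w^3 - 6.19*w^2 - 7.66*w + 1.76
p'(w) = -0.12*w^2 - 12.38*w - 7.66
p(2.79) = -68.66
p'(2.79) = -43.13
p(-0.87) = 3.77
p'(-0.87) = 3.02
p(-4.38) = -80.08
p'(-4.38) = 44.26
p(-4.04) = -65.69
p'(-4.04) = 40.40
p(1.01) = -12.33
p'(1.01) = -20.29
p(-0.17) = 2.88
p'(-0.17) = -5.56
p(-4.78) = -98.69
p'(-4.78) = 48.77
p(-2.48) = -16.70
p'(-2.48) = 22.30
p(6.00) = -275.68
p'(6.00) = -86.26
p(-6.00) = -166.48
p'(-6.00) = 62.30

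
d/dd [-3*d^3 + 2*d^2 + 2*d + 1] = -9*d^2 + 4*d + 2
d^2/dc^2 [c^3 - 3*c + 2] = 6*c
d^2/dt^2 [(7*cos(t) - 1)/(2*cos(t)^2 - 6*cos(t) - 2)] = (63*sin(t)^4*cos(t) + 17*sin(t)^4 - 6*sin(t)^2 - 103*cos(t)/4 + 93*cos(3*t)/4 - 7*cos(5*t)/2 + 51)/(2*(sin(t)^2 + 3*cos(t))^3)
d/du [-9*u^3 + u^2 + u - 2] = -27*u^2 + 2*u + 1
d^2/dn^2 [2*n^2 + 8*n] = 4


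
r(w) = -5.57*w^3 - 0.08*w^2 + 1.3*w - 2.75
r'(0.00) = 1.30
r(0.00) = -2.75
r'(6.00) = -601.22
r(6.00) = -1200.95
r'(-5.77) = -554.10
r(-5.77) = 1057.08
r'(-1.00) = -15.25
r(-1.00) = 1.44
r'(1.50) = -36.54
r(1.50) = -19.78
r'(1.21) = -23.36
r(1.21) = -11.16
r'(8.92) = -1329.68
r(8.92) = -3950.73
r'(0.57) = -4.22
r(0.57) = -3.07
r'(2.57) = -109.48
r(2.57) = -94.49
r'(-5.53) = -508.82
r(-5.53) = 929.57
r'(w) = -16.71*w^2 - 0.16*w + 1.3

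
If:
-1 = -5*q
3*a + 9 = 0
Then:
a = -3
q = 1/5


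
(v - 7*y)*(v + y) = v^2 - 6*v*y - 7*y^2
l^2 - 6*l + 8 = (l - 4)*(l - 2)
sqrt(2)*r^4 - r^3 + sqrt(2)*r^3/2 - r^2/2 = r^2*(r - sqrt(2)/2)*(sqrt(2)*r + sqrt(2)/2)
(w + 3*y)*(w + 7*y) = w^2 + 10*w*y + 21*y^2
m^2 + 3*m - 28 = (m - 4)*(m + 7)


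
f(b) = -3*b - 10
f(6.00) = -28.00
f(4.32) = -22.96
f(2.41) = -17.23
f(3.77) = -21.31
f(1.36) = -14.08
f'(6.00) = -3.00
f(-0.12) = -9.64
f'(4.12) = -3.00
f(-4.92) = 4.76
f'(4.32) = -3.00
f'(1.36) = -3.00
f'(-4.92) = -3.00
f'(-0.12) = -3.00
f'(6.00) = -3.00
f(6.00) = -28.00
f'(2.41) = -3.00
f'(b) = -3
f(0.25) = -10.75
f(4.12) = -22.36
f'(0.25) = -3.00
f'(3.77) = -3.00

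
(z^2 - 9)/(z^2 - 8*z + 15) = (z + 3)/(z - 5)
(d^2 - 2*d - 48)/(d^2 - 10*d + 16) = (d + 6)/(d - 2)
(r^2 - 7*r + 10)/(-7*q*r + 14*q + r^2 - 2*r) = (5 - r)/(7*q - r)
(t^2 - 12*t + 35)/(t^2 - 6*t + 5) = (t - 7)/(t - 1)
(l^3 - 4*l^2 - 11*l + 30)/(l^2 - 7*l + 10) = l + 3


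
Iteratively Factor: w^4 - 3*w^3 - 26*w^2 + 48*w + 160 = (w - 5)*(w^3 + 2*w^2 - 16*w - 32) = (w - 5)*(w + 4)*(w^2 - 2*w - 8) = (w - 5)*(w + 2)*(w + 4)*(w - 4)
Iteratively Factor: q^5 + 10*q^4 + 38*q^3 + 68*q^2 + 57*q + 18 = (q + 1)*(q^4 + 9*q^3 + 29*q^2 + 39*q + 18) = (q + 1)*(q + 3)*(q^3 + 6*q^2 + 11*q + 6) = (q + 1)^2*(q + 3)*(q^2 + 5*q + 6) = (q + 1)^2*(q + 2)*(q + 3)*(q + 3)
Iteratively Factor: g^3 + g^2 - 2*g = (g - 1)*(g^2 + 2*g) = (g - 1)*(g + 2)*(g)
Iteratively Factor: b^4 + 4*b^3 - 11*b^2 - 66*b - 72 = (b + 2)*(b^3 + 2*b^2 - 15*b - 36) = (b + 2)*(b + 3)*(b^2 - b - 12) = (b - 4)*(b + 2)*(b + 3)*(b + 3)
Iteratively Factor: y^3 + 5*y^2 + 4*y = (y)*(y^2 + 5*y + 4) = y*(y + 1)*(y + 4)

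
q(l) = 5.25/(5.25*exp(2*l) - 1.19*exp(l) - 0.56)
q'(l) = 5.25*(-10.5*exp(2*l) + 1.19*exp(l))/(5.25*exp(2*l) - 1.19*exp(l) - 0.56)^2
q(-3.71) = -8.96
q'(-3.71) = 0.35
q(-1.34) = -10.26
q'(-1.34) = -8.19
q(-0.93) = -24.74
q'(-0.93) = -135.79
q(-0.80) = -151.10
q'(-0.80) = -6893.95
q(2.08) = 0.02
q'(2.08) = -0.03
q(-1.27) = -10.93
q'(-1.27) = -11.25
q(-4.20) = -9.10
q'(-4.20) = 0.24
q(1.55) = 0.05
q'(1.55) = -0.10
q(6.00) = 0.00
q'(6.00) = 0.00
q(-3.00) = -8.66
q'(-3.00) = 0.47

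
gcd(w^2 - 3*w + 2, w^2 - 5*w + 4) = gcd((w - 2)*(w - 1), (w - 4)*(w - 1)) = w - 1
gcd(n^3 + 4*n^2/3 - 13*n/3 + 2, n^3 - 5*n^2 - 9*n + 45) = n + 3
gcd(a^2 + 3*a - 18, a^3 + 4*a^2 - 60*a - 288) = a + 6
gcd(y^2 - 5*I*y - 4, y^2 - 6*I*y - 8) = y - 4*I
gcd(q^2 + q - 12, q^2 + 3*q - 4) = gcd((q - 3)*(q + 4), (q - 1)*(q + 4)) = q + 4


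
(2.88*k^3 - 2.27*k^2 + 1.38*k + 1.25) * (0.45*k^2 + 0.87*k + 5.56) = 1.296*k^5 + 1.4841*k^4 + 14.6589*k^3 - 10.8581*k^2 + 8.7603*k + 6.95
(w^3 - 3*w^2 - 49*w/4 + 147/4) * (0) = 0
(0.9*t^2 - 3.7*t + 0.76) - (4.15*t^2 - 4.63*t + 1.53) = -3.25*t^2 + 0.93*t - 0.77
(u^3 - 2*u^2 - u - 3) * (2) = 2*u^3 - 4*u^2 - 2*u - 6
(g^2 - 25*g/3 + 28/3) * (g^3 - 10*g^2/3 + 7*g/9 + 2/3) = g^5 - 35*g^4/3 + 341*g^3/9 - 997*g^2/27 + 46*g/27 + 56/9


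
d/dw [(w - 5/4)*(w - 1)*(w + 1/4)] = 3*w^2 - 4*w + 11/16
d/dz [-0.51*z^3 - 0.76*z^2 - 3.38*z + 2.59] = -1.53*z^2 - 1.52*z - 3.38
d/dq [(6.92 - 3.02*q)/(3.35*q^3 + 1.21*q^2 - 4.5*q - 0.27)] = (20.234*q^3 - 65.8918*q^2 - 16.7464*q + 31.9554)/(11.2225*q^6 + 8.107*q^5 - 28.6859*q^4 - 12.699*q^3 + 19.5966*q^2 + 2.43*q + 0.0729)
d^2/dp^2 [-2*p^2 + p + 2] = -4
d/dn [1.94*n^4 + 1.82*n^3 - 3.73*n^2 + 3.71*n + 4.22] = 7.76*n^3 + 5.46*n^2 - 7.46*n + 3.71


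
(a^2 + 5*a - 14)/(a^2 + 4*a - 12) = (a + 7)/(a + 6)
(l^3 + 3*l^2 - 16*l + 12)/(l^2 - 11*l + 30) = (l^3 + 3*l^2 - 16*l + 12)/(l^2 - 11*l + 30)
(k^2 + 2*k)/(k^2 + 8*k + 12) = k/(k + 6)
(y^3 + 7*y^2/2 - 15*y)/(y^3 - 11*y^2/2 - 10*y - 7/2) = y*(-2*y^2 - 7*y + 30)/(-2*y^3 + 11*y^2 + 20*y + 7)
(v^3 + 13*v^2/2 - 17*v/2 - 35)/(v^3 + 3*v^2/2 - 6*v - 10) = (v + 7)/(v + 2)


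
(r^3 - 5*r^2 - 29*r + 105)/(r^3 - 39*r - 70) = (r - 3)/(r + 2)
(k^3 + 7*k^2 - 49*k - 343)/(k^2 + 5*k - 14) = (k^2 - 49)/(k - 2)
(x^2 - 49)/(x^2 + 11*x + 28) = (x - 7)/(x + 4)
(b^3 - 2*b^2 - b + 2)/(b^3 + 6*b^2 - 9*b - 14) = (b - 1)/(b + 7)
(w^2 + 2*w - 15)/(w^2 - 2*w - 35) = (w - 3)/(w - 7)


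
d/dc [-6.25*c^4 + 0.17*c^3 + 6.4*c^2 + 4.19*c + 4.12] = -25.0*c^3 + 0.51*c^2 + 12.8*c + 4.19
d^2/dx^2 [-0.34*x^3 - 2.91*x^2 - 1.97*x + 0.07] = -2.04*x - 5.82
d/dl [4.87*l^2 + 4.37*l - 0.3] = 9.74*l + 4.37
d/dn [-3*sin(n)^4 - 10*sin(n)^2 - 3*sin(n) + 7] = (-29*sin(n) + 3*sin(3*n) - 3)*cos(n)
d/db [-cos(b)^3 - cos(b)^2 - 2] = (3*cos(b) + 2)*sin(b)*cos(b)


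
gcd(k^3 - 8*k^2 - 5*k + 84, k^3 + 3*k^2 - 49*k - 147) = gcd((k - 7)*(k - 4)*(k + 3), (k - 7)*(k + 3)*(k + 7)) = k^2 - 4*k - 21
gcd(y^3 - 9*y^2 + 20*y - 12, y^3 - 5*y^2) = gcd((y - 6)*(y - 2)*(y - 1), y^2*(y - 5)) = 1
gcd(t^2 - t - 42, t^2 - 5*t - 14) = t - 7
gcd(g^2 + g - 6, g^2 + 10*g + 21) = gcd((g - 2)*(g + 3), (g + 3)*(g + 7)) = g + 3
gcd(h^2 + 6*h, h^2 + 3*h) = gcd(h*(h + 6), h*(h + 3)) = h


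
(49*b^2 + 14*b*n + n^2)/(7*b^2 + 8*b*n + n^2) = (7*b + n)/(b + n)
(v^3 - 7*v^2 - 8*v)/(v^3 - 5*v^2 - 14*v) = (-v^2 + 7*v + 8)/(-v^2 + 5*v + 14)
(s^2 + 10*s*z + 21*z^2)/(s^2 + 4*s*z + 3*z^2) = (s + 7*z)/(s + z)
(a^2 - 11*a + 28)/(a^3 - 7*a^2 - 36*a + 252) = (a - 4)/(a^2 - 36)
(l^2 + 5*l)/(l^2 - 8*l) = (l + 5)/(l - 8)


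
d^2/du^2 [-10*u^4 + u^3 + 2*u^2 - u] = -120*u^2 + 6*u + 4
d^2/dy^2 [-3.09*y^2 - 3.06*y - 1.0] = -6.18000000000000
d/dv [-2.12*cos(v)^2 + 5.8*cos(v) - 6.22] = (4.24*cos(v) - 5.8)*sin(v)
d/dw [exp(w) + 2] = exp(w)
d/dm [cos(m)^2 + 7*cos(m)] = -(2*cos(m) + 7)*sin(m)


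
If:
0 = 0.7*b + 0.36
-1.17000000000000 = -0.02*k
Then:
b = -0.51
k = 58.50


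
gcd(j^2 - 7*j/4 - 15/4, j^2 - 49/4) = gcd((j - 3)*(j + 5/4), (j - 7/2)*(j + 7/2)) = 1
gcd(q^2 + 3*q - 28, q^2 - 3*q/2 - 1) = 1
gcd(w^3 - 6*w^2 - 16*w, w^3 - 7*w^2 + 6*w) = w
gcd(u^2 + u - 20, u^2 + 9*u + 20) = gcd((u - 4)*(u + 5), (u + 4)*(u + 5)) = u + 5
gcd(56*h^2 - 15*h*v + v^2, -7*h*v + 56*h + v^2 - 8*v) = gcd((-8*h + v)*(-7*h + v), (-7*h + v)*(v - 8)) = -7*h + v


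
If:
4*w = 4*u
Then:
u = w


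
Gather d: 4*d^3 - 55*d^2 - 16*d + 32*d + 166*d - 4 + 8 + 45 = 4*d^3 - 55*d^2 + 182*d + 49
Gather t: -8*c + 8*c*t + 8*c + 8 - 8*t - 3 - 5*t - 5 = t*(8*c - 13)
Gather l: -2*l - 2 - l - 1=-3*l - 3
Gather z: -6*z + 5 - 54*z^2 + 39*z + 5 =-54*z^2 + 33*z + 10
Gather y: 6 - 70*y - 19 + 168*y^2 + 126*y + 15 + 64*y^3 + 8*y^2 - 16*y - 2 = 64*y^3 + 176*y^2 + 40*y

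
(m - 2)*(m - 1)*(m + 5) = m^3 + 2*m^2 - 13*m + 10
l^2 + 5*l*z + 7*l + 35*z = (l + 7)*(l + 5*z)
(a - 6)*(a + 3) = a^2 - 3*a - 18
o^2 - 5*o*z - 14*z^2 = (o - 7*z)*(o + 2*z)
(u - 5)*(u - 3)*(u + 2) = u^3 - 6*u^2 - u + 30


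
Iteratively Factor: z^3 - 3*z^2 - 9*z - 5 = (z - 5)*(z^2 + 2*z + 1) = (z - 5)*(z + 1)*(z + 1)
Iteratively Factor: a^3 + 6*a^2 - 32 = (a + 4)*(a^2 + 2*a - 8) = (a + 4)^2*(a - 2)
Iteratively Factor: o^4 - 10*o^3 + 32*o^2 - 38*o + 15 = (o - 3)*(o^3 - 7*o^2 + 11*o - 5) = (o - 3)*(o - 1)*(o^2 - 6*o + 5) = (o - 5)*(o - 3)*(o - 1)*(o - 1)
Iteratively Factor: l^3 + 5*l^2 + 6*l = (l + 2)*(l^2 + 3*l) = l*(l + 2)*(l + 3)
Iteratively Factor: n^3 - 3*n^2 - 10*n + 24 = (n - 4)*(n^2 + n - 6) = (n - 4)*(n - 2)*(n + 3)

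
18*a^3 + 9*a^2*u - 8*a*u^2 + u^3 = (-6*a + u)*(-3*a + u)*(a + u)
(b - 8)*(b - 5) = b^2 - 13*b + 40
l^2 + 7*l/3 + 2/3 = (l + 1/3)*(l + 2)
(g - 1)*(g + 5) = g^2 + 4*g - 5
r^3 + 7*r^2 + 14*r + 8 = (r + 1)*(r + 2)*(r + 4)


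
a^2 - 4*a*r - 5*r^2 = (a - 5*r)*(a + r)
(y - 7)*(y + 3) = y^2 - 4*y - 21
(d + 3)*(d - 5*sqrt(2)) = d^2 - 5*sqrt(2)*d + 3*d - 15*sqrt(2)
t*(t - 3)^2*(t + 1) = t^4 - 5*t^3 + 3*t^2 + 9*t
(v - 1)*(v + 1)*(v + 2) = v^3 + 2*v^2 - v - 2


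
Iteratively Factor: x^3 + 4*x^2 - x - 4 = (x - 1)*(x^2 + 5*x + 4) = (x - 1)*(x + 1)*(x + 4)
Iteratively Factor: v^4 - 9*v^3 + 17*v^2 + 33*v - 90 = (v - 3)*(v^3 - 6*v^2 - v + 30) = (v - 3)^2*(v^2 - 3*v - 10) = (v - 3)^2*(v + 2)*(v - 5)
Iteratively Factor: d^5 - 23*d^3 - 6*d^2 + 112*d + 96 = (d - 4)*(d^4 + 4*d^3 - 7*d^2 - 34*d - 24) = (d - 4)*(d + 4)*(d^3 - 7*d - 6) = (d - 4)*(d - 3)*(d + 4)*(d^2 + 3*d + 2) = (d - 4)*(d - 3)*(d + 1)*(d + 4)*(d + 2)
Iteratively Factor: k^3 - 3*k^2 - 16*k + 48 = (k - 3)*(k^2 - 16) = (k - 4)*(k - 3)*(k + 4)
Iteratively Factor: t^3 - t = (t + 1)*(t^2 - t) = (t - 1)*(t + 1)*(t)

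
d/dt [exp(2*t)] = 2*exp(2*t)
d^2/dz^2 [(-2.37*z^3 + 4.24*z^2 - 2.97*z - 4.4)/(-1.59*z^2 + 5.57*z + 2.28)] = (7.105427357601e-15*z^5 + 104.156964*z^3 + 155.105064*z^2 - 95.284008*z + 185.402824)/(4.019679*z^6 - 42.244551*z^5 + 130.696569*z^4 - 51.654509*z^3 - 187.413948*z^2 - 86.865264*z - 11.852352)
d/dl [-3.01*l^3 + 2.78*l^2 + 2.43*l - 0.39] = -9.03*l^2 + 5.56*l + 2.43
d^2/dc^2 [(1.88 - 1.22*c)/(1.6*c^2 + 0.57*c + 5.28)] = (-(1.22*c - 1.88)*(3.2*c + 0.57)*(6.4*c + 1.14) + (11.712*c - 4.6252)*(1.6*c^2 + 0.57*c + 5.28))/(1.6*c^2 + 0.57*c + 5.28)^3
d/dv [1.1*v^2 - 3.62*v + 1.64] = 2.2*v - 3.62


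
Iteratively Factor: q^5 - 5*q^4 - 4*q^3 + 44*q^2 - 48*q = (q - 4)*(q^4 - q^3 - 8*q^2 + 12*q) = (q - 4)*(q + 3)*(q^3 - 4*q^2 + 4*q) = (q - 4)*(q - 2)*(q + 3)*(q^2 - 2*q) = (q - 4)*(q - 2)^2*(q + 3)*(q)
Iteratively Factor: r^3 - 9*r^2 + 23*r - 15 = (r - 3)*(r^2 - 6*r + 5) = (r - 3)*(r - 1)*(r - 5)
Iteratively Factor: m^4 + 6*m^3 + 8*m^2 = (m + 2)*(m^3 + 4*m^2) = (m + 2)*(m + 4)*(m^2) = m*(m + 2)*(m + 4)*(m)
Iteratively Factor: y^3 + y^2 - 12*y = (y + 4)*(y^2 - 3*y) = (y - 3)*(y + 4)*(y)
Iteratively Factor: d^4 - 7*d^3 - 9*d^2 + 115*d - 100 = (d + 4)*(d^3 - 11*d^2 + 35*d - 25) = (d - 5)*(d + 4)*(d^2 - 6*d + 5) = (d - 5)^2*(d + 4)*(d - 1)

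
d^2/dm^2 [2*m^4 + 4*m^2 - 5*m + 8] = 24*m^2 + 8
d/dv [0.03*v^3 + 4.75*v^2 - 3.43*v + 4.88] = 0.09*v^2 + 9.5*v - 3.43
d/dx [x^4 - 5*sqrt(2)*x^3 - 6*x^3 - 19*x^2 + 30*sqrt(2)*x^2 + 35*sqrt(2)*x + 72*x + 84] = 4*x^3 - 15*sqrt(2)*x^2 - 18*x^2 - 38*x + 60*sqrt(2)*x + 35*sqrt(2) + 72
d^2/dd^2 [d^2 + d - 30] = 2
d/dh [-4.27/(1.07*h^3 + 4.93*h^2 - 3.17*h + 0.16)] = (13.7067*h^2 + 42.1022*h - 13.5359)/(1.07*h^3 + 4.93*h^2 - 3.17*h + 0.16)^2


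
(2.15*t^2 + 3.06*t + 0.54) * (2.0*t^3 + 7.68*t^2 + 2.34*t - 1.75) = 4.3*t^5 + 22.632*t^4 + 29.6118*t^3 + 7.5451*t^2 - 4.0914*t - 0.945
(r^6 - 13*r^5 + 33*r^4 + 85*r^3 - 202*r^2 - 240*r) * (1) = r^6 - 13*r^5 + 33*r^4 + 85*r^3 - 202*r^2 - 240*r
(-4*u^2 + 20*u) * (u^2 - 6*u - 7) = -4*u^4 + 44*u^3 - 92*u^2 - 140*u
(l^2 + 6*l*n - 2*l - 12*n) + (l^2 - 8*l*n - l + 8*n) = 2*l^2 - 2*l*n - 3*l - 4*n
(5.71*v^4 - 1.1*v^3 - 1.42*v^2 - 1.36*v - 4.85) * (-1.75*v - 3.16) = -9.9925*v^5 - 16.1186*v^4 + 5.961*v^3 + 6.8672*v^2 + 12.7851*v + 15.326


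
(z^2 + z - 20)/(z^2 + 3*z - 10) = (z - 4)/(z - 2)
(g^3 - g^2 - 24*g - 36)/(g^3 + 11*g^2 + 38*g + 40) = (g^2 - 3*g - 18)/(g^2 + 9*g + 20)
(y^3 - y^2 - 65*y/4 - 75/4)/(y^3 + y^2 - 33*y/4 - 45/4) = (y - 5)/(y - 3)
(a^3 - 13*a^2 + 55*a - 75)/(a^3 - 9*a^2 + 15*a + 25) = (a - 3)/(a + 1)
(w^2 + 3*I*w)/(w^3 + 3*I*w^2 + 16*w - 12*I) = w*(w + 3*I)/(w^3 + 3*I*w^2 + 16*w - 12*I)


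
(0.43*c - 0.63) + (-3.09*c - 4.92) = -2.66*c - 5.55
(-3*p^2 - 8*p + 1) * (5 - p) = 3*p^3 - 7*p^2 - 41*p + 5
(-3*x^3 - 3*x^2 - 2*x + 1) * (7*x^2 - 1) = -21*x^5 - 21*x^4 - 11*x^3 + 10*x^2 + 2*x - 1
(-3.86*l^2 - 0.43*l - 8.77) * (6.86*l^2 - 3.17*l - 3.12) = -26.4796*l^4 + 9.2864*l^3 - 46.7559*l^2 + 29.1425*l + 27.3624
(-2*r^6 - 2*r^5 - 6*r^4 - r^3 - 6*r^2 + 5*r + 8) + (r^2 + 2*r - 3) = -2*r^6 - 2*r^5 - 6*r^4 - r^3 - 5*r^2 + 7*r + 5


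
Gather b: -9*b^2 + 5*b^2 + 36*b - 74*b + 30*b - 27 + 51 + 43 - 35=-4*b^2 - 8*b + 32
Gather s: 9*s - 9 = 9*s - 9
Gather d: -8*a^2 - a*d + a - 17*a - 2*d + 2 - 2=-8*a^2 - 16*a + d*(-a - 2)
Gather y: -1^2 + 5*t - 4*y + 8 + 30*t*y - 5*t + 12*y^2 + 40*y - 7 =12*y^2 + y*(30*t + 36)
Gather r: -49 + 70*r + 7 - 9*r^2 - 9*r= -9*r^2 + 61*r - 42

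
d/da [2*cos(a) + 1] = -2*sin(a)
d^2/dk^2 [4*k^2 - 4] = 8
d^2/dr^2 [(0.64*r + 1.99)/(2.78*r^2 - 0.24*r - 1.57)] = ((-10.6752*r - 10.7572)*(-2.78*r^2 + 0.24*r + 1.57) - (0.64*r + 1.99)*(5.56*r - 0.24)*(11.12*r - 0.48))/(-2.78*r^2 + 0.24*r + 1.57)^3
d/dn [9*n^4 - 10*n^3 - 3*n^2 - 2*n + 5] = 36*n^3 - 30*n^2 - 6*n - 2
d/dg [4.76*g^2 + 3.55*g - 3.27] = 9.52*g + 3.55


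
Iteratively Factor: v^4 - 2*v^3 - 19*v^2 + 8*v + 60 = (v + 3)*(v^3 - 5*v^2 - 4*v + 20) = (v + 2)*(v + 3)*(v^2 - 7*v + 10) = (v - 2)*(v + 2)*(v + 3)*(v - 5)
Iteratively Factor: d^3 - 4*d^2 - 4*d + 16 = (d - 2)*(d^2 - 2*d - 8) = (d - 4)*(d - 2)*(d + 2)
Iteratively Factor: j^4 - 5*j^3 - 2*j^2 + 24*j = (j - 3)*(j^3 - 2*j^2 - 8*j) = (j - 3)*(j + 2)*(j^2 - 4*j) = (j - 4)*(j - 3)*(j + 2)*(j)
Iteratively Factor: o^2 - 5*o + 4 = (o - 4)*(o - 1)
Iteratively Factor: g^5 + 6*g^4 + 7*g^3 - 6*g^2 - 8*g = (g)*(g^4 + 6*g^3 + 7*g^2 - 6*g - 8) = g*(g + 2)*(g^3 + 4*g^2 - g - 4) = g*(g + 2)*(g + 4)*(g^2 - 1) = g*(g - 1)*(g + 2)*(g + 4)*(g + 1)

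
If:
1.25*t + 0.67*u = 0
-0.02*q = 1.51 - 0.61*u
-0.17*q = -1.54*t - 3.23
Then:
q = 6.02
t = -1.43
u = 2.67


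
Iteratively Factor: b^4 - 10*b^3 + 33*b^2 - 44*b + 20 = (b - 2)*(b^3 - 8*b^2 + 17*b - 10) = (b - 2)^2*(b^2 - 6*b + 5) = (b - 2)^2*(b - 1)*(b - 5)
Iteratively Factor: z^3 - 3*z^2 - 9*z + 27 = (z + 3)*(z^2 - 6*z + 9) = (z - 3)*(z + 3)*(z - 3)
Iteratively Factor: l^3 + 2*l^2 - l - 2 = (l - 1)*(l^2 + 3*l + 2) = (l - 1)*(l + 1)*(l + 2)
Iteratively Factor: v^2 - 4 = (v + 2)*(v - 2)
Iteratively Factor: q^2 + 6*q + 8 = (q + 4)*(q + 2)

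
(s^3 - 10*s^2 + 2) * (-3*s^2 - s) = -3*s^5 + 29*s^4 + 10*s^3 - 6*s^2 - 2*s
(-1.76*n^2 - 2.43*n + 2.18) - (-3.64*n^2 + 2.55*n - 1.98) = 1.88*n^2 - 4.98*n + 4.16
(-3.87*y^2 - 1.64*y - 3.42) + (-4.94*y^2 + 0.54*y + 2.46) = -8.81*y^2 - 1.1*y - 0.96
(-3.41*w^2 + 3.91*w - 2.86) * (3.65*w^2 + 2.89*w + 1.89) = -12.4465*w^4 + 4.4166*w^3 - 5.584*w^2 - 0.8755*w - 5.4054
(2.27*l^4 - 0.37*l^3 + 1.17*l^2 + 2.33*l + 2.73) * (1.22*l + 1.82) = 2.7694*l^5 + 3.68*l^4 + 0.754*l^3 + 4.972*l^2 + 7.5712*l + 4.9686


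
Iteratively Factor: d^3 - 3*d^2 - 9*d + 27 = (d + 3)*(d^2 - 6*d + 9) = (d - 3)*(d + 3)*(d - 3)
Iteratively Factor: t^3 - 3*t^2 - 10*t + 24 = (t + 3)*(t^2 - 6*t + 8) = (t - 4)*(t + 3)*(t - 2)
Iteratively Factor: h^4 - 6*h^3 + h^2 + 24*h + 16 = (h - 4)*(h^3 - 2*h^2 - 7*h - 4) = (h - 4)*(h + 1)*(h^2 - 3*h - 4) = (h - 4)^2*(h + 1)*(h + 1)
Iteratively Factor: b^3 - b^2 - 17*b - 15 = (b + 1)*(b^2 - 2*b - 15) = (b + 1)*(b + 3)*(b - 5)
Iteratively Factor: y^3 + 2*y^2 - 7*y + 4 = (y + 4)*(y^2 - 2*y + 1) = (y - 1)*(y + 4)*(y - 1)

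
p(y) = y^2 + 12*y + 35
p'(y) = 2*y + 12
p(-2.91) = 8.55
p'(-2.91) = 6.18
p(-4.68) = 0.74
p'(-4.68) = 2.64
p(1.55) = 56.00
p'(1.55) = 15.10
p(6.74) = 161.31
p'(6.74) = 25.48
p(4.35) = 106.12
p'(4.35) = 20.70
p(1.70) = 58.29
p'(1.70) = 15.40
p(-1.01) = 23.90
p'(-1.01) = 9.98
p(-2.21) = 13.36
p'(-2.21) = 7.58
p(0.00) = 35.00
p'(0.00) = 12.00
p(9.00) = 224.00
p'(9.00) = 30.00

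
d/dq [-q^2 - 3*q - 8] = -2*q - 3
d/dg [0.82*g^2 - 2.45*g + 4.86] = 1.64*g - 2.45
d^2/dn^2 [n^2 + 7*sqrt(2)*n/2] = 2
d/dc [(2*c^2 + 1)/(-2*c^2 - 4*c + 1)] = 4*(-2*c^2 + 2*c + 1)/(4*c^4 + 16*c^3 + 12*c^2 - 8*c + 1)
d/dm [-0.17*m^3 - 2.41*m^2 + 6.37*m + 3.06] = -0.51*m^2 - 4.82*m + 6.37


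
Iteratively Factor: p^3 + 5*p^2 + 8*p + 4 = (p + 1)*(p^2 + 4*p + 4) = (p + 1)*(p + 2)*(p + 2)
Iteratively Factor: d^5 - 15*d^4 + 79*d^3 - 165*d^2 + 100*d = (d)*(d^4 - 15*d^3 + 79*d^2 - 165*d + 100) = d*(d - 4)*(d^3 - 11*d^2 + 35*d - 25) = d*(d - 4)*(d - 1)*(d^2 - 10*d + 25) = d*(d - 5)*(d - 4)*(d - 1)*(d - 5)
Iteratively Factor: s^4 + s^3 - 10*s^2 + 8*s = (s)*(s^3 + s^2 - 10*s + 8) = s*(s - 1)*(s^2 + 2*s - 8) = s*(s - 1)*(s + 4)*(s - 2)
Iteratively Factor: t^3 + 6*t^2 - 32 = (t - 2)*(t^2 + 8*t + 16) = (t - 2)*(t + 4)*(t + 4)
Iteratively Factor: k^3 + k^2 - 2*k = (k + 2)*(k^2 - k) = (k - 1)*(k + 2)*(k)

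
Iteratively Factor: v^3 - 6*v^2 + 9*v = (v)*(v^2 - 6*v + 9) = v*(v - 3)*(v - 3)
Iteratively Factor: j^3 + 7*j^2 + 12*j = (j)*(j^2 + 7*j + 12) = j*(j + 4)*(j + 3)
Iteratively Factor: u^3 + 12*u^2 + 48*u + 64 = (u + 4)*(u^2 + 8*u + 16) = (u + 4)^2*(u + 4)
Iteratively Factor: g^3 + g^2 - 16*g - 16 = (g + 1)*(g^2 - 16) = (g - 4)*(g + 1)*(g + 4)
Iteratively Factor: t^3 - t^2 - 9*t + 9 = (t + 3)*(t^2 - 4*t + 3) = (t - 1)*(t + 3)*(t - 3)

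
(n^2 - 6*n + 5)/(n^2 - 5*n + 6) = (n^2 - 6*n + 5)/(n^2 - 5*n + 6)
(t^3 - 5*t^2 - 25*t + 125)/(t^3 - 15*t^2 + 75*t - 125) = (t + 5)/(t - 5)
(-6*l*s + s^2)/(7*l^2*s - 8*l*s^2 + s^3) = (-6*l + s)/(7*l^2 - 8*l*s + s^2)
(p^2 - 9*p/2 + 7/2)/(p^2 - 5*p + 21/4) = 2*(p - 1)/(2*p - 3)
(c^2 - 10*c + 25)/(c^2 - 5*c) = (c - 5)/c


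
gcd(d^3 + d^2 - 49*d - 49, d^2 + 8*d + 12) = 1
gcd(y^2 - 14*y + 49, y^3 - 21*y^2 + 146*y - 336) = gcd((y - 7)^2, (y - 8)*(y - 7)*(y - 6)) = y - 7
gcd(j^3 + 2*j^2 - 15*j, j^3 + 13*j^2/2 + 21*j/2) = j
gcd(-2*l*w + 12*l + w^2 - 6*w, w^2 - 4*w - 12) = w - 6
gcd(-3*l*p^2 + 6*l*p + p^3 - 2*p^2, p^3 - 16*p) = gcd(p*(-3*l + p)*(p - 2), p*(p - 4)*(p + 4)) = p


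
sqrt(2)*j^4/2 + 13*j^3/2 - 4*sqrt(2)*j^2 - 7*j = j*(j - sqrt(2))*(j + 7*sqrt(2))*(sqrt(2)*j/2 + 1/2)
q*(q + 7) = q^2 + 7*q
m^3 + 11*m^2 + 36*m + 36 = (m + 2)*(m + 3)*(m + 6)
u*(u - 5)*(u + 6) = u^3 + u^2 - 30*u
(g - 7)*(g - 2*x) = g^2 - 2*g*x - 7*g + 14*x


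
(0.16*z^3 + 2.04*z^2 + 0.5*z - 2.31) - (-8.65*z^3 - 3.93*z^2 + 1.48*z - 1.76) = 8.81*z^3 + 5.97*z^2 - 0.98*z - 0.55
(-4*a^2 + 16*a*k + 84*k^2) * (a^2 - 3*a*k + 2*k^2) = -4*a^4 + 28*a^3*k + 28*a^2*k^2 - 220*a*k^3 + 168*k^4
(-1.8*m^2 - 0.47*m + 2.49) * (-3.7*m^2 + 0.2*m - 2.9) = 6.66*m^4 + 1.379*m^3 - 4.087*m^2 + 1.861*m - 7.221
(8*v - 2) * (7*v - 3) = 56*v^2 - 38*v + 6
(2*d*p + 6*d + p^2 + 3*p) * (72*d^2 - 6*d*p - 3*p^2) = 144*d^3*p + 432*d^3 + 60*d^2*p^2 + 180*d^2*p - 12*d*p^3 - 36*d*p^2 - 3*p^4 - 9*p^3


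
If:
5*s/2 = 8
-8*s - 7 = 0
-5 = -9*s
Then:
No Solution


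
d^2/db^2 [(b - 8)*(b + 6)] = 2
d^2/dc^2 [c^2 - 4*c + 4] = 2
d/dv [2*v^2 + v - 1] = 4*v + 1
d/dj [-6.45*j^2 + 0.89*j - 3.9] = 0.89 - 12.9*j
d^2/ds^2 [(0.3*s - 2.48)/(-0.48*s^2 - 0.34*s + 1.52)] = (-(0.3*s - 2.48)*(0.96*s + 0.34)*(1.92*s + 0.68) + (0.864*s - 2.1768)*(0.48*s^2 + 0.34*s - 1.52))/(0.48*s^2 + 0.34*s - 1.52)^3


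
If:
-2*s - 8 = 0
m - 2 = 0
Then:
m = 2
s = -4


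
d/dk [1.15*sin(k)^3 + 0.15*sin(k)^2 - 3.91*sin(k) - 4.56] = (3.45*sin(k)^2 + 0.3*sin(k) - 3.91)*cos(k)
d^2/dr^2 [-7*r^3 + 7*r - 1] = -42*r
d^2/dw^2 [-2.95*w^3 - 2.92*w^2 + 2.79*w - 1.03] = -17.7*w - 5.84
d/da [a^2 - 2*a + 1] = 2*a - 2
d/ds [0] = 0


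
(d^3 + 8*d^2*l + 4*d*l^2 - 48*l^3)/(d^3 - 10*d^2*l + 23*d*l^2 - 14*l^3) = (d^2 + 10*d*l + 24*l^2)/(d^2 - 8*d*l + 7*l^2)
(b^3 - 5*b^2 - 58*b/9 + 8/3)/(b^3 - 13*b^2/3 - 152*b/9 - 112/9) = (3*b^2 - 19*b + 6)/(3*b^2 - 17*b - 28)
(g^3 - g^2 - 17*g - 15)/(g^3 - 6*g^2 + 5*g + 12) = (g^2 - 2*g - 15)/(g^2 - 7*g + 12)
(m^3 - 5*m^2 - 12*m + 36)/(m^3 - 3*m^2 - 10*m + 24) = (m - 6)/(m - 4)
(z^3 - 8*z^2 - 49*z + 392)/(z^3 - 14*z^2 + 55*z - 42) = (z^2 - z - 56)/(z^2 - 7*z + 6)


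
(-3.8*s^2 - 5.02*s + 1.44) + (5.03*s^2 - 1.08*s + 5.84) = 1.23*s^2 - 6.1*s + 7.28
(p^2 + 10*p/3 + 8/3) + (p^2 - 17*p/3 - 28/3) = 2*p^2 - 7*p/3 - 20/3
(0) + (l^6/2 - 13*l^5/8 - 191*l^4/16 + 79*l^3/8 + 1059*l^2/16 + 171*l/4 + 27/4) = l^6/2 - 13*l^5/8 - 191*l^4/16 + 79*l^3/8 + 1059*l^2/16 + 171*l/4 + 27/4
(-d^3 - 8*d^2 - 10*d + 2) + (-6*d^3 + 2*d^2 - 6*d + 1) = -7*d^3 - 6*d^2 - 16*d + 3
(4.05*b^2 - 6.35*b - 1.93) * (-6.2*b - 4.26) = -25.11*b^3 + 22.117*b^2 + 39.017*b + 8.2218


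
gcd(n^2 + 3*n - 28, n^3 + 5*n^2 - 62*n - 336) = n + 7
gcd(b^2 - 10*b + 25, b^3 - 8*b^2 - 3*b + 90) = b - 5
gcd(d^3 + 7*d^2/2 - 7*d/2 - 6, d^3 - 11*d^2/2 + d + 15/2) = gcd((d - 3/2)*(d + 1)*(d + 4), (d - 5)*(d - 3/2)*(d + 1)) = d^2 - d/2 - 3/2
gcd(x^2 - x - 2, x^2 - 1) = x + 1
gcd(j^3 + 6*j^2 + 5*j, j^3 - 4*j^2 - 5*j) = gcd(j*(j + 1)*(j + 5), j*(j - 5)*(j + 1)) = j^2 + j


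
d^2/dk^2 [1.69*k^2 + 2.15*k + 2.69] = 3.38000000000000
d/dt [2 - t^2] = -2*t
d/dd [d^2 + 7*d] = 2*d + 7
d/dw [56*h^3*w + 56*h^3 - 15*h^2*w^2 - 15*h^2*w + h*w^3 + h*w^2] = h*(56*h^2 - 30*h*w - 15*h + 3*w^2 + 2*w)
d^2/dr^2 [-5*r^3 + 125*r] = -30*r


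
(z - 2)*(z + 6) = z^2 + 4*z - 12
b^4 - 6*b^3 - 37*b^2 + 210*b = b*(b - 7)*(b - 5)*(b + 6)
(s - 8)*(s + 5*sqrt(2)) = s^2 - 8*s + 5*sqrt(2)*s - 40*sqrt(2)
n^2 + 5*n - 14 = (n - 2)*(n + 7)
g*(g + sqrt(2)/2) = g^2 + sqrt(2)*g/2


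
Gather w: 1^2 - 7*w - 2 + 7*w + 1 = 0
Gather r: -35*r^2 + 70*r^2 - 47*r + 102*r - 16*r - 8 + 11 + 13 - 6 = 35*r^2 + 39*r + 10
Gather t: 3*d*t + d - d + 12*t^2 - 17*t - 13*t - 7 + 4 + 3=12*t^2 + t*(3*d - 30)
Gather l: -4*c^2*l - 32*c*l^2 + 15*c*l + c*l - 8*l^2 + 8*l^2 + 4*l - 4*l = -32*c*l^2 + l*(-4*c^2 + 16*c)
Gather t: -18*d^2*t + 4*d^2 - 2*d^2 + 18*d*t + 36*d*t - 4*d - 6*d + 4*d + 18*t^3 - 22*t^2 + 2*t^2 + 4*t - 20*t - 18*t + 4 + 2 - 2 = 2*d^2 - 6*d + 18*t^3 - 20*t^2 + t*(-18*d^2 + 54*d - 34) + 4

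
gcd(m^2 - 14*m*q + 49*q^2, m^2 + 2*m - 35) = 1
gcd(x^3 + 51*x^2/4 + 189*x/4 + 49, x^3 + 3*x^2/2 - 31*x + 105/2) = x + 7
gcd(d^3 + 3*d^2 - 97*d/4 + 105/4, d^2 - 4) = 1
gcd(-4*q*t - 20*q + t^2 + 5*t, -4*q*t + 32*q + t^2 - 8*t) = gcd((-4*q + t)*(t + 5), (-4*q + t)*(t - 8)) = 4*q - t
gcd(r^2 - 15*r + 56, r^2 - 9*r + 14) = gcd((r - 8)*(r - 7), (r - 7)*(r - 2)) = r - 7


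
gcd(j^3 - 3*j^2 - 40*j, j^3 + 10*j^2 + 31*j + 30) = j + 5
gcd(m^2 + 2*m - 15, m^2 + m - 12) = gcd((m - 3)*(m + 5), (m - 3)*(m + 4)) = m - 3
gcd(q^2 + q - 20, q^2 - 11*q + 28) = q - 4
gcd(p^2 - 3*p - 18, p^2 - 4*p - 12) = p - 6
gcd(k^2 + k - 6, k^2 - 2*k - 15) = k + 3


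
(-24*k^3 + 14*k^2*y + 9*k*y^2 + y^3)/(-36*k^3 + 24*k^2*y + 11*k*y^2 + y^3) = (4*k + y)/(6*k + y)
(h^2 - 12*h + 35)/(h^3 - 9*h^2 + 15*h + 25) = (h - 7)/(h^2 - 4*h - 5)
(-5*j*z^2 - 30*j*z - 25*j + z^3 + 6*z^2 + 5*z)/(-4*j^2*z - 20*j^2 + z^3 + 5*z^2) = (-5*j*z - 5*j + z^2 + z)/(-4*j^2 + z^2)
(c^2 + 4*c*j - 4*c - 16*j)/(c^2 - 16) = (c + 4*j)/(c + 4)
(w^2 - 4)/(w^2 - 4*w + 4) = (w + 2)/(w - 2)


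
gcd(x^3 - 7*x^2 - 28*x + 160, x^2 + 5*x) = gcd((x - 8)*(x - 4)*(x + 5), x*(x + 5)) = x + 5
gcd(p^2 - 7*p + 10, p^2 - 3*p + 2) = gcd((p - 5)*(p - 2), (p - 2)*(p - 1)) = p - 2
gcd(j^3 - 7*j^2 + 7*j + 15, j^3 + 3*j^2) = 1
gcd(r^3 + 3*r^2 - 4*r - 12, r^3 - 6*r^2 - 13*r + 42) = r^2 + r - 6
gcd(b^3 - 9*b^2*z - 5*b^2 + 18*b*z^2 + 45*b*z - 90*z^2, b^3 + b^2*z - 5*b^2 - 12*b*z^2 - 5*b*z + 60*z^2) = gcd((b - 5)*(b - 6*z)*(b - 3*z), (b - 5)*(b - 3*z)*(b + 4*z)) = -b^2 + 3*b*z + 5*b - 15*z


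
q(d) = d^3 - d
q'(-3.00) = 26.00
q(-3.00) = -24.00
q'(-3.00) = 26.00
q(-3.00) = -24.00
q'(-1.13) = 2.83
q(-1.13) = -0.31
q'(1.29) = 3.99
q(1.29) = 0.86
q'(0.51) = -0.22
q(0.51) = -0.38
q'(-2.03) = 11.36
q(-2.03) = -6.34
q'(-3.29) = 31.47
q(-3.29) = -32.32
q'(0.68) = 0.39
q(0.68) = -0.37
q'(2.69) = 20.71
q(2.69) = 16.78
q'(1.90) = 9.83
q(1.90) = 4.96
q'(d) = 3*d^2 - 1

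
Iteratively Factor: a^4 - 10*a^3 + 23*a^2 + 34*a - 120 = (a - 4)*(a^3 - 6*a^2 - a + 30) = (a - 4)*(a - 3)*(a^2 - 3*a - 10) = (a - 5)*(a - 4)*(a - 3)*(a + 2)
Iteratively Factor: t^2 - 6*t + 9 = (t - 3)*(t - 3)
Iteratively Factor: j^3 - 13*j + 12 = (j + 4)*(j^2 - 4*j + 3) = (j - 3)*(j + 4)*(j - 1)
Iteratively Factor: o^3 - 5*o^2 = (o)*(o^2 - 5*o) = o*(o - 5)*(o)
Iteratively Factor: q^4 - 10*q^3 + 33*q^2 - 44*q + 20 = (q - 2)*(q^3 - 8*q^2 + 17*q - 10) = (q - 5)*(q - 2)*(q^2 - 3*q + 2) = (q - 5)*(q - 2)^2*(q - 1)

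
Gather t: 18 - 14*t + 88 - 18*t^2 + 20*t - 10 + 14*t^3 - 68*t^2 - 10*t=14*t^3 - 86*t^2 - 4*t + 96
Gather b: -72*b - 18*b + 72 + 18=90 - 90*b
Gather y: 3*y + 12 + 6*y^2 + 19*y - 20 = 6*y^2 + 22*y - 8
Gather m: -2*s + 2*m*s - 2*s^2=2*m*s - 2*s^2 - 2*s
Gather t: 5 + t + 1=t + 6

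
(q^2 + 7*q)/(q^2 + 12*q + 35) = q/(q + 5)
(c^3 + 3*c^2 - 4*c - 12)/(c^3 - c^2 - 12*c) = (c^2 - 4)/(c*(c - 4))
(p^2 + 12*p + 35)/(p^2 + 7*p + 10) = (p + 7)/(p + 2)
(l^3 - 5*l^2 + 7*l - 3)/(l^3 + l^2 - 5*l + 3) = (l - 3)/(l + 3)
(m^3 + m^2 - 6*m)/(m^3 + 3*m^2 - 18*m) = (m^2 + m - 6)/(m^2 + 3*m - 18)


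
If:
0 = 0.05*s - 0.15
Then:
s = 3.00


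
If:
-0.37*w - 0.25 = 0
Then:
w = -0.68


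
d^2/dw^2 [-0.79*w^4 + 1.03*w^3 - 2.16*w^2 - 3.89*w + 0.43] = -9.48*w^2 + 6.18*w - 4.32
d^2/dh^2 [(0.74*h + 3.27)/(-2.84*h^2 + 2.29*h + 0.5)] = ((0.74*h + 3.27)*(5.68*h - 2.29)*(11.36*h - 4.58) + (12.6096*h + 15.1844)*(-2.84*h^2 + 2.29*h + 0.5))/(-2.84*h^2 + 2.29*h + 0.5)^3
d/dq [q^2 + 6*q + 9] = 2*q + 6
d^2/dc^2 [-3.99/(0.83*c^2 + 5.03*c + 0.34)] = (5.497422*c^2 + 33.315702*c - 3.99*(1.66*c + 5.03)*(3.32*c + 10.06) + 2.251956)/(0.83*c^2 + 5.03*c + 0.34)^3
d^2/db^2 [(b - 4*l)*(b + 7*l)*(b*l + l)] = 2*l*(3*b + 3*l + 1)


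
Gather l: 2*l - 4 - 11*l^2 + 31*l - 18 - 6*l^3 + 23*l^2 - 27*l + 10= -6*l^3 + 12*l^2 + 6*l - 12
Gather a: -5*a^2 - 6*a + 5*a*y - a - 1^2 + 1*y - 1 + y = -5*a^2 + a*(5*y - 7) + 2*y - 2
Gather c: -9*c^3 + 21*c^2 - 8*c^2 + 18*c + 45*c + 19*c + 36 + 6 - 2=-9*c^3 + 13*c^2 + 82*c + 40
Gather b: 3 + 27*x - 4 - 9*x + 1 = 18*x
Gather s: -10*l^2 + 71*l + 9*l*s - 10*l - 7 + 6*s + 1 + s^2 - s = -10*l^2 + 61*l + s^2 + s*(9*l + 5) - 6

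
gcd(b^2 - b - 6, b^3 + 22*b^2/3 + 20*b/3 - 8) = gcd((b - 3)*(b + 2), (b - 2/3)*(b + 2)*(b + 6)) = b + 2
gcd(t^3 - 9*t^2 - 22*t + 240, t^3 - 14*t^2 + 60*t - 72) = t - 6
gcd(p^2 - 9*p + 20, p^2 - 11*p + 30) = p - 5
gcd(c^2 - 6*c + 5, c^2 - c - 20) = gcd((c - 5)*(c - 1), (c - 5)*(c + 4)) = c - 5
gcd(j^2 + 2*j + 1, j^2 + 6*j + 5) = j + 1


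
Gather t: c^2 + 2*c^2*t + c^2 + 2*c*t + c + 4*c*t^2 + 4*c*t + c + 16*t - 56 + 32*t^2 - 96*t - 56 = 2*c^2 + 2*c + t^2*(4*c + 32) + t*(2*c^2 + 6*c - 80) - 112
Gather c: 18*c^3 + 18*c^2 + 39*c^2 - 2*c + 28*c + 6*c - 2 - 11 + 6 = 18*c^3 + 57*c^2 + 32*c - 7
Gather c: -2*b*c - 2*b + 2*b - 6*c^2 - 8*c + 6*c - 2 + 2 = -6*c^2 + c*(-2*b - 2)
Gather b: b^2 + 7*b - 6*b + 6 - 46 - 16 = b^2 + b - 56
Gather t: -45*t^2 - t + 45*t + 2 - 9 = -45*t^2 + 44*t - 7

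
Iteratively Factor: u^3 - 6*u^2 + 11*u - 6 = (u - 3)*(u^2 - 3*u + 2) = (u - 3)*(u - 2)*(u - 1)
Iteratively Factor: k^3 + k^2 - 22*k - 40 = (k + 4)*(k^2 - 3*k - 10) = (k - 5)*(k + 4)*(k + 2)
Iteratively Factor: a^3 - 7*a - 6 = (a + 1)*(a^2 - a - 6) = (a + 1)*(a + 2)*(a - 3)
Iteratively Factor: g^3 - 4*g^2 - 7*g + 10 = (g + 2)*(g^2 - 6*g + 5) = (g - 1)*(g + 2)*(g - 5)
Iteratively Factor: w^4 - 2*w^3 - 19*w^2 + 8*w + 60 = (w - 2)*(w^3 - 19*w - 30) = (w - 2)*(w + 2)*(w^2 - 2*w - 15) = (w - 2)*(w + 2)*(w + 3)*(w - 5)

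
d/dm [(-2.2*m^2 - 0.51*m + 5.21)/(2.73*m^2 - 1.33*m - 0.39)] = (4.3183*m^2 - 26.7306*m + 7.1282)/(7.4529*m^4 - 7.2618*m^3 - 0.3605*m^2 + 1.0374*m + 0.1521)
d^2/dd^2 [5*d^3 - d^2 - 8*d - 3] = 30*d - 2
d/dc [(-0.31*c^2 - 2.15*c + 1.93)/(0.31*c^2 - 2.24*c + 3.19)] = (1.3609*c^2 - 3.1744*c - 2.5353)/(0.0961*c^4 - 1.3888*c^3 + 6.9954*c^2 - 14.2912*c + 10.1761)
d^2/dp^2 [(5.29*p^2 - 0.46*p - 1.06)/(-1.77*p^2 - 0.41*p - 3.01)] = (10.560174*p^3 + 189.026442*p^2 - 10.089*p - 107.929582)/(5.545233*p^6 + 3.853467*p^5 + 29.182698*p^4 + 13.175063*p^3 + 49.627074*p^2 + 11.143923*p + 27.270901)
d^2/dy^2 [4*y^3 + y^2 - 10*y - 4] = 24*y + 2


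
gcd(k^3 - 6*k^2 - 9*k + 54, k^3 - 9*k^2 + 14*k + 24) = k - 6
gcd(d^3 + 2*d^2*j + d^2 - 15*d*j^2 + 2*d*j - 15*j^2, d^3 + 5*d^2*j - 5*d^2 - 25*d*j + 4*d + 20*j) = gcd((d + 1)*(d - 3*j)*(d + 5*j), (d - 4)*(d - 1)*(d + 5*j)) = d + 5*j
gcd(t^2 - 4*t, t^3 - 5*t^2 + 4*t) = t^2 - 4*t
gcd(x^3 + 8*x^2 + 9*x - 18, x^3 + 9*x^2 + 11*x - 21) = x^2 + 2*x - 3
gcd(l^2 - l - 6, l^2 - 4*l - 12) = l + 2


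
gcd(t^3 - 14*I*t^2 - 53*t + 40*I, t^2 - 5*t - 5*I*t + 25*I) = t - 5*I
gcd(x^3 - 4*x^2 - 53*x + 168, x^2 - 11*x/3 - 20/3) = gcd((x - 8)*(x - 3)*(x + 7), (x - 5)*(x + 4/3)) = 1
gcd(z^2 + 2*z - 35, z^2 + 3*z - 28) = z + 7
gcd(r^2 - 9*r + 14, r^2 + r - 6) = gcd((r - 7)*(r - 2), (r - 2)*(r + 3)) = r - 2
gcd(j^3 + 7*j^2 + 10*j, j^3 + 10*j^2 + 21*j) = j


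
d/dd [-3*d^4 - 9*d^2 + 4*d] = -12*d^3 - 18*d + 4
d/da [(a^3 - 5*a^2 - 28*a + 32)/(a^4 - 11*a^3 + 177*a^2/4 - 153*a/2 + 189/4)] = 4*(-4*a^5 + 28*a^4 + 377*a^3 - 2457*a^2 + 3906*a - 1500)/(16*a^7 - 304*a^6 + 2440*a^5 - 10704*a^4 + 27657*a^3 - 41985*a^2 + 34587*a - 11907)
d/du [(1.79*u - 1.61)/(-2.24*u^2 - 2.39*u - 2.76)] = (4.0096*u^2 - 7.2128*u - 8.7883)/(5.0176*u^4 + 10.7072*u^3 + 18.0769*u^2 + 13.1928*u + 7.6176)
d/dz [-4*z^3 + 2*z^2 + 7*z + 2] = -12*z^2 + 4*z + 7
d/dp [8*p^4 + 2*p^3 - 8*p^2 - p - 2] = 32*p^3 + 6*p^2 - 16*p - 1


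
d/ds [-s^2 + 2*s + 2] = 2 - 2*s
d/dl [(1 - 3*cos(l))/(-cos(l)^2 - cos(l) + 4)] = (-3*sin(l)^2 - 2*cos(l) + 14)*sin(l)/(cos(l)^2 + cos(l) - 4)^2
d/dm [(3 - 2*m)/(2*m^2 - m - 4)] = (-4*m^2 + 2*m + (2*m - 3)*(4*m - 1) + 8)/(-2*m^2 + m + 4)^2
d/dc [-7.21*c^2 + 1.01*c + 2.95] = 1.01 - 14.42*c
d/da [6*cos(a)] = -6*sin(a)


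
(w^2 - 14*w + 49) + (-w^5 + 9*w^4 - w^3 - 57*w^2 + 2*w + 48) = -w^5 + 9*w^4 - w^3 - 56*w^2 - 12*w + 97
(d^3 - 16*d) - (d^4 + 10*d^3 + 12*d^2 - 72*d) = -d^4 - 9*d^3 - 12*d^2 + 56*d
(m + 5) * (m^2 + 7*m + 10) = m^3 + 12*m^2 + 45*m + 50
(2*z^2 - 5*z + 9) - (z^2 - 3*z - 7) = z^2 - 2*z + 16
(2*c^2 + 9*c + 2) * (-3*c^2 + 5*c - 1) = -6*c^4 - 17*c^3 + 37*c^2 + c - 2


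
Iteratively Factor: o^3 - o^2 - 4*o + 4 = (o - 2)*(o^2 + o - 2) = (o - 2)*(o + 2)*(o - 1)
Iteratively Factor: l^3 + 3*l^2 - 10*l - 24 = (l + 2)*(l^2 + l - 12) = (l + 2)*(l + 4)*(l - 3)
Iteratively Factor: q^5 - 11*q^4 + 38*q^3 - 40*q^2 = (q)*(q^4 - 11*q^3 + 38*q^2 - 40*q) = q*(q - 4)*(q^3 - 7*q^2 + 10*q) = q*(q - 5)*(q - 4)*(q^2 - 2*q) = q^2*(q - 5)*(q - 4)*(q - 2)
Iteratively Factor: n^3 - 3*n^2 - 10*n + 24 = (n + 3)*(n^2 - 6*n + 8) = (n - 4)*(n + 3)*(n - 2)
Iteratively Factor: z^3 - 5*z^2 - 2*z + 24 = (z - 4)*(z^2 - z - 6) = (z - 4)*(z + 2)*(z - 3)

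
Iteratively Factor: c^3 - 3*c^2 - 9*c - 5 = (c + 1)*(c^2 - 4*c - 5) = (c - 5)*(c + 1)*(c + 1)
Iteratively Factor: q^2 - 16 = (q + 4)*(q - 4)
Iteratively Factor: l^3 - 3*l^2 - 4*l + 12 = (l + 2)*(l^2 - 5*l + 6) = (l - 3)*(l + 2)*(l - 2)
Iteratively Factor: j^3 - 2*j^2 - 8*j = (j + 2)*(j^2 - 4*j) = (j - 4)*(j + 2)*(j)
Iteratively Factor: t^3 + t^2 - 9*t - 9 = (t - 3)*(t^2 + 4*t + 3) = (t - 3)*(t + 3)*(t + 1)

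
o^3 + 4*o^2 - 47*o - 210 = (o - 7)*(o + 5)*(o + 6)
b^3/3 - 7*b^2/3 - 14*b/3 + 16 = (b/3 + 1)*(b - 8)*(b - 2)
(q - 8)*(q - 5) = q^2 - 13*q + 40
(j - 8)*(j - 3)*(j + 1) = j^3 - 10*j^2 + 13*j + 24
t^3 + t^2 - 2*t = t*(t - 1)*(t + 2)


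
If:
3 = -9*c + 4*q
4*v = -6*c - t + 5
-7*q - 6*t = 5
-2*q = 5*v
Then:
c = -949/27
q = -235/3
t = 815/9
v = 94/3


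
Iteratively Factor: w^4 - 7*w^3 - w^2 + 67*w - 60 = (w + 3)*(w^3 - 10*w^2 + 29*w - 20) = (w - 4)*(w + 3)*(w^2 - 6*w + 5) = (w - 4)*(w - 1)*(w + 3)*(w - 5)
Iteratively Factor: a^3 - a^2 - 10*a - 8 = (a + 2)*(a^2 - 3*a - 4) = (a + 1)*(a + 2)*(a - 4)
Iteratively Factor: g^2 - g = (g - 1)*(g)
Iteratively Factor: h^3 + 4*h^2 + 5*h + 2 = (h + 1)*(h^2 + 3*h + 2) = (h + 1)*(h + 2)*(h + 1)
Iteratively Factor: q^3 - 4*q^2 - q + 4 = (q - 4)*(q^2 - 1) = (q - 4)*(q - 1)*(q + 1)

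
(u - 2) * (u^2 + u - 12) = u^3 - u^2 - 14*u + 24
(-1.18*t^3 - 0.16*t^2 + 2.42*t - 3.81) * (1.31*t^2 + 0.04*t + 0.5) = -1.5458*t^5 - 0.2568*t^4 + 2.5738*t^3 - 4.9743*t^2 + 1.0576*t - 1.905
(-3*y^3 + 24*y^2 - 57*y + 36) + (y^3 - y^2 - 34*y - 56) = -2*y^3 + 23*y^2 - 91*y - 20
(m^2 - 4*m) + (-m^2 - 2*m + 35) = 35 - 6*m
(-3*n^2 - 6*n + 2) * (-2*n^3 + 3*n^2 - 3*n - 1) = 6*n^5 + 3*n^4 - 13*n^3 + 27*n^2 - 2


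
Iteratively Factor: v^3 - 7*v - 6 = (v - 3)*(v^2 + 3*v + 2) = (v - 3)*(v + 1)*(v + 2)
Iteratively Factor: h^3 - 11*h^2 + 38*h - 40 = (h - 2)*(h^2 - 9*h + 20) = (h - 4)*(h - 2)*(h - 5)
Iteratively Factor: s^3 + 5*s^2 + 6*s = (s)*(s^2 + 5*s + 6) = s*(s + 3)*(s + 2)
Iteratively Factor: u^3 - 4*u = (u)*(u^2 - 4) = u*(u + 2)*(u - 2)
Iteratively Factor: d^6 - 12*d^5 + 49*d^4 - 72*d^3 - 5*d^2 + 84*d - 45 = (d - 1)*(d^5 - 11*d^4 + 38*d^3 - 34*d^2 - 39*d + 45) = (d - 3)*(d - 1)*(d^4 - 8*d^3 + 14*d^2 + 8*d - 15) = (d - 3)^2*(d - 1)*(d^3 - 5*d^2 - d + 5) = (d - 5)*(d - 3)^2*(d - 1)*(d^2 - 1) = (d - 5)*(d - 3)^2*(d - 1)*(d + 1)*(d - 1)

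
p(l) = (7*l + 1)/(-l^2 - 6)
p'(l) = 2*l*(7*l + 1)/(-l^2 - 6)^2 + 7/(-l^2 - 6) = (7*l^2 + 2*l - 42)/(l^4 + 12*l^2 + 36)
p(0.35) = -0.56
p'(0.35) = -1.08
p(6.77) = -0.93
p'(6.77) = 0.11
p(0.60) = -0.82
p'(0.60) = -0.95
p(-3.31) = 1.31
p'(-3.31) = 0.10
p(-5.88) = 0.99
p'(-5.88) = 0.11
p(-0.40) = 0.29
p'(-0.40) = -1.10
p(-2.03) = 1.31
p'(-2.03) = -0.17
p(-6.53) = 0.92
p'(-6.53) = 0.10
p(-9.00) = 0.71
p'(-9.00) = 0.07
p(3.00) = -1.47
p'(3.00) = 0.12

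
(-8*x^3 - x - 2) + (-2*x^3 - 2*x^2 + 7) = -10*x^3 - 2*x^2 - x + 5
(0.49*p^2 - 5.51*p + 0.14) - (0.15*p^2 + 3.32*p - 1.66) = 0.34*p^2 - 8.83*p + 1.8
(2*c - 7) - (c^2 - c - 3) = -c^2 + 3*c - 4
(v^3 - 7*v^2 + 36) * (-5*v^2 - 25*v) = -5*v^5 + 10*v^4 + 175*v^3 - 180*v^2 - 900*v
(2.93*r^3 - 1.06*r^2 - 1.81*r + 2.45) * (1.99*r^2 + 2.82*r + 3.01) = 5.8307*r^5 + 6.1532*r^4 + 2.2282*r^3 - 3.4193*r^2 + 1.4609*r + 7.3745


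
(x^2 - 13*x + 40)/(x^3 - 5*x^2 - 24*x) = (x - 5)/(x*(x + 3))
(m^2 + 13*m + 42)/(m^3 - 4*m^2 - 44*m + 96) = (m + 7)/(m^2 - 10*m + 16)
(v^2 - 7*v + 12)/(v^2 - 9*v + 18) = (v - 4)/(v - 6)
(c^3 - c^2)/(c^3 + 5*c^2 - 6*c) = c/(c + 6)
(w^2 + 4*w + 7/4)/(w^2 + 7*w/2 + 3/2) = (w + 7/2)/(w + 3)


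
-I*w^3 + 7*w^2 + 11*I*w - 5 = (w + I)*(w + 5*I)*(-I*w + 1)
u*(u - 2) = u^2 - 2*u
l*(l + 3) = l^2 + 3*l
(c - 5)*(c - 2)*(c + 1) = c^3 - 6*c^2 + 3*c + 10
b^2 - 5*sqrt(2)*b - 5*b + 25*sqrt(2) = (b - 5)*(b - 5*sqrt(2))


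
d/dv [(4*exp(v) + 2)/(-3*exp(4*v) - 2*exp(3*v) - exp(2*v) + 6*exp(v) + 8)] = 4*((2*exp(v) + 1)*(6*exp(3*v) + 3*exp(2*v) + exp(v) - 3) - 3*exp(4*v) - 2*exp(3*v) - exp(2*v) + 6*exp(v) + 8)*exp(v)/(3*exp(4*v) + 2*exp(3*v) + exp(2*v) - 6*exp(v) - 8)^2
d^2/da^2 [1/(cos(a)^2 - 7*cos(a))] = (-(1 - cos(2*a))^2 - 105*cos(a)/4 - 51*cos(2*a)/2 + 21*cos(3*a)/4 + 153/2)/((cos(a) - 7)^3*cos(a)^3)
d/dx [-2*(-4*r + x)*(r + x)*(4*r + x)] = 32*r^2 - 4*r*x - 6*x^2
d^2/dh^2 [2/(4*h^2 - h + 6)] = 4*(-16*h^2 + 4*h + (8*h - 1)^2 - 24)/(4*h^2 - h + 6)^3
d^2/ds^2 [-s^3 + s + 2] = -6*s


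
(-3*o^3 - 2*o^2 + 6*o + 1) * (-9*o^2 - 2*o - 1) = 27*o^5 + 24*o^4 - 47*o^3 - 19*o^2 - 8*o - 1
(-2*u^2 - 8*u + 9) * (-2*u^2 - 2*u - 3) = 4*u^4 + 20*u^3 + 4*u^2 + 6*u - 27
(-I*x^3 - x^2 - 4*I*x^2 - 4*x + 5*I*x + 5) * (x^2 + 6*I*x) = -I*x^5 + 5*x^4 - 4*I*x^4 + 20*x^3 - I*x^3 - 25*x^2 - 24*I*x^2 + 30*I*x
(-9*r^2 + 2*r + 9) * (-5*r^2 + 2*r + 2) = 45*r^4 - 28*r^3 - 59*r^2 + 22*r + 18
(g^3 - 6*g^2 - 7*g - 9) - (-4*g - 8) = g^3 - 6*g^2 - 3*g - 1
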